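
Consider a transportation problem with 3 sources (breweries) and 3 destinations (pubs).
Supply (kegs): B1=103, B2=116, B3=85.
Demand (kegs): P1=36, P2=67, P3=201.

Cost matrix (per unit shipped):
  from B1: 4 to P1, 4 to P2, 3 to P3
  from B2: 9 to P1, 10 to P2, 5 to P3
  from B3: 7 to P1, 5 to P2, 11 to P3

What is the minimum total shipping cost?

1368

An optimal shipping plan:
  B1→P1: 18 × 4 = 72
  B1→P3: 85 × 3 = 255
  B2→P3: 116 × 5 = 580
  B3→P1: 18 × 7 = 126
  B3→P2: 67 × 5 = 335
Total = 72 + 255 + 580 + 126 + 335 = 1368.
(Supply check: B1 ships 103; B2 ships 116; B3 ships 85.)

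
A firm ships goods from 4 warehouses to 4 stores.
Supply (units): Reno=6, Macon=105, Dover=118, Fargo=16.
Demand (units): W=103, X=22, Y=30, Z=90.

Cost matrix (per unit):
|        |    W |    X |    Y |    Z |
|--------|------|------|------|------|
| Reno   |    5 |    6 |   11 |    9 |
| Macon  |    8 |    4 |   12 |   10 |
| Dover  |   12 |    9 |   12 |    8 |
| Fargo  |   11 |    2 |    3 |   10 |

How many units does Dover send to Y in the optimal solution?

14

The minimum-cost plan:
  Reno→W: 6 units
  Macon→W: 83 units
  Macon→X: 22 units
  Dover→W: 14 units
  Dover→Y: 14 units
  Dover→Z: 90 units
  Fargo→Y: 16 units
Total cost = 1886.
So Dover→Y carries 14 units.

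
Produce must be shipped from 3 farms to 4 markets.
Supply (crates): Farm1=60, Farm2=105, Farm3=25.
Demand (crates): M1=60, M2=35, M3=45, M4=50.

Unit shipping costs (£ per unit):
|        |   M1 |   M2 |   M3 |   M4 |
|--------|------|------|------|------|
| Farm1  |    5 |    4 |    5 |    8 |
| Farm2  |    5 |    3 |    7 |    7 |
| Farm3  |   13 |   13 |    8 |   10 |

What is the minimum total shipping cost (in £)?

1055

An optimal shipping plan:
  Farm1->M1: 15 × £5 = £75
  Farm1->M3: 45 × £5 = £225
  Farm2->M1: 45 × £5 = £225
  Farm2->M2: 35 × £3 = £105
  Farm2->M4: 25 × £7 = £175
  Farm3->M4: 25 × £10 = £250
Total = 75 + 225 + 225 + 105 + 175 + 250 = £1055.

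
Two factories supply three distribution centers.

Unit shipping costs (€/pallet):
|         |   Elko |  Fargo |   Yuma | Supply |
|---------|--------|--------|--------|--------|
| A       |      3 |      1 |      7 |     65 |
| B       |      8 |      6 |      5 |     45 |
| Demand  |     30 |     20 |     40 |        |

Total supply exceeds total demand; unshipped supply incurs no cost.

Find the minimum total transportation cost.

An optimal shipping plan:
  A to Elko: 30 × €3 = €90
  A to Fargo: 20 × €1 = €20
  B to Yuma: 40 × €5 = €200
Total = 90 + 20 + 200 = €310.
(Supply check: A ships 50; B ships 40.)

310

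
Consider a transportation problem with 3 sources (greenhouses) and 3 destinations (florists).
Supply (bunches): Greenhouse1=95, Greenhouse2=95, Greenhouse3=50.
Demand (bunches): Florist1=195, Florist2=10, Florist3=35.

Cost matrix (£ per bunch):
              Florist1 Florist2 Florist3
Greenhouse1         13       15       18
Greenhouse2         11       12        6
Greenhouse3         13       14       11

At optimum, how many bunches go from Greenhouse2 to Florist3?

35

Solving gives:
  Greenhouse1->Florist1: 95 × £13 = £1235
  Greenhouse2->Florist1: 60 × £11 = £660
  Greenhouse2->Florist3: 35 × £6 = £210
  Greenhouse3->Florist1: 40 × £13 = £520
  Greenhouse3->Florist2: 10 × £14 = £140
Total cost = £2765.
So Greenhouse2→Florist3 carries 35 bunches.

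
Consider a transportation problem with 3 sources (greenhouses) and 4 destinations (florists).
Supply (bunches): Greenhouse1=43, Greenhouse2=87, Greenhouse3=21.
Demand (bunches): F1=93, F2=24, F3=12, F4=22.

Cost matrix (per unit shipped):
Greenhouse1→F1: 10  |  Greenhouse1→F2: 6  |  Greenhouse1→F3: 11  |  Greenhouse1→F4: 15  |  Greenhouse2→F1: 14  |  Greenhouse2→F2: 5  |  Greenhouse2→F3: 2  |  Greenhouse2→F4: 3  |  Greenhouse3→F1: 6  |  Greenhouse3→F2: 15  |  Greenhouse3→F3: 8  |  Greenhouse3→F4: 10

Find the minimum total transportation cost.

An optimal shipping plan:
  Greenhouse1->F1: 43 × 10 = 430
  Greenhouse2->F1: 29 × 14 = 406
  Greenhouse2->F2: 24 × 5 = 120
  Greenhouse2->F3: 12 × 2 = 24
  Greenhouse2->F4: 22 × 3 = 66
  Greenhouse3->F1: 21 × 6 = 126
Total = 430 + 406 + 120 + 24 + 66 + 126 = 1172.
(Supply check: Greenhouse1 ships 43; Greenhouse2 ships 87; Greenhouse3 ships 21.)

1172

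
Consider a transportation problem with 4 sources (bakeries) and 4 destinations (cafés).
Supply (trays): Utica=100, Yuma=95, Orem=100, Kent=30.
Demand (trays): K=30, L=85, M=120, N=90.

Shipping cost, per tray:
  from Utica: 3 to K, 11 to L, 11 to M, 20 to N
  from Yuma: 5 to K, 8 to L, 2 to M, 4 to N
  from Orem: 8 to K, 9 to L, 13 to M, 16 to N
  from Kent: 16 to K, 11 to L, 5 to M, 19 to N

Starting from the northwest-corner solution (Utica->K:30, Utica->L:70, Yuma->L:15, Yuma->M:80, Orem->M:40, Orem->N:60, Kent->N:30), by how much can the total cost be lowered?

850

Current plan cost = 30·3 + 70·11 + 15·8 + 80·2 + 40·13 + 60·16 + 30·19 = 3190.
Optimal plan:
  Utica to K: 30 × 3 = 90
  Utica to M: 70 × 11 = 770
  Yuma to M: 5 × 2 = 10
  Yuma to N: 90 × 4 = 360
  Orem to L: 85 × 9 = 765
  Orem to M: 15 × 13 = 195
  Kent to M: 30 × 5 = 150
Optimal cost = 2340.
Saving = 3190 − 2340 = 850.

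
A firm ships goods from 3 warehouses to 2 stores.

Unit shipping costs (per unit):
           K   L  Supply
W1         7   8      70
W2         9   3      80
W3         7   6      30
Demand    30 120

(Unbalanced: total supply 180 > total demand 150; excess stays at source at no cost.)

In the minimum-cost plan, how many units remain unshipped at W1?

30

Minimum-cost shipments:
  W1→K: 30 × 7 = 210
  W1→L: 10 × 8 = 80
  W2→L: 80 × 3 = 240
  W3→L: 30 × 6 = 180
Total cost = 710.
W1 ships 40 of its 70, leaving 30.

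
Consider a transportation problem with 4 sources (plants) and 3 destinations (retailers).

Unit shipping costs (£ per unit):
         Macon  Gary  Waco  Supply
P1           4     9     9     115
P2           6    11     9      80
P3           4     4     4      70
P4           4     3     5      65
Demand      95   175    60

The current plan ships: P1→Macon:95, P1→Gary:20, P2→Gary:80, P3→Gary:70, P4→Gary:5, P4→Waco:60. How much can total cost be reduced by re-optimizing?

Current plan cost = 95·4 + 20·9 + 80·11 + 70·4 + 5·3 + 60·5 = £2035.
Optimal plan:
  P1–Macon: 75 × £4 = £300
  P1–Gary: 40 × £9 = £360
  P2–Macon: 20 × £6 = £120
  P2–Waco: 60 × £9 = £540
  P3–Gary: 70 × £4 = £280
  P4–Gary: 65 × £3 = £195
Optimal cost = £1795.
Saving = 2035 − 1795 = £240.

240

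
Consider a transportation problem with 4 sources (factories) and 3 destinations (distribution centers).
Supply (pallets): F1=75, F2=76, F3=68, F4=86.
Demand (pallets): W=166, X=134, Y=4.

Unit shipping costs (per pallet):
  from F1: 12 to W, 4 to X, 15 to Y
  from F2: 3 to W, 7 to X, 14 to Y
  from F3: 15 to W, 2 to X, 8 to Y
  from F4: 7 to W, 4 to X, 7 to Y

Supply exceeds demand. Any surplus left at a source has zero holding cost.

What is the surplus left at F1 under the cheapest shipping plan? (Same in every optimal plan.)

1

Minimum-cost shipments:
  F1->W: 4 × 12 = 48
  F1->X: 70 × 4 = 280
  F2->W: 76 × 3 = 228
  F3->X: 64 × 2 = 128
  F3->Y: 4 × 8 = 32
  F4->W: 86 × 7 = 602
Total cost = 1318.
F1 ships 74 of its 75, leaving 1.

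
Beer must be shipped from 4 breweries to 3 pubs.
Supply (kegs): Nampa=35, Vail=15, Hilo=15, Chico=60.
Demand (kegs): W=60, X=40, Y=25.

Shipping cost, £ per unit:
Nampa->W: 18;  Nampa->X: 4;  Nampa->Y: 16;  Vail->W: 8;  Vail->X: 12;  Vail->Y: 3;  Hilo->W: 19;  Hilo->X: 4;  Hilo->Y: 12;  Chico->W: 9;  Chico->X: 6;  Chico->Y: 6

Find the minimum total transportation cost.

One minimum-cost allocation:
  Nampa to X: 35 × £4 = £140
  Vail to Y: 15 × £3 = £45
  Hilo to X: 5 × £4 = £20
  Hilo to Y: 10 × £12 = £120
  Chico to W: 60 × £9 = £540
Total = 140 + 45 + 20 + 120 + 540 = £865.

865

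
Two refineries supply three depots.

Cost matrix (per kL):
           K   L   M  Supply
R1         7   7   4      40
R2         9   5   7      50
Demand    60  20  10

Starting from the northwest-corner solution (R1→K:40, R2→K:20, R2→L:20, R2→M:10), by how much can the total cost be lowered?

10

Current plan cost = 40·7 + 20·9 + 20·5 + 10·7 = 630.
Optimal plan:
  R1→K: 30 × 7 = 210
  R1→M: 10 × 4 = 40
  R2→K: 30 × 9 = 270
  R2→L: 20 × 5 = 100
Optimal cost = 620.
Saving = 630 − 620 = 10.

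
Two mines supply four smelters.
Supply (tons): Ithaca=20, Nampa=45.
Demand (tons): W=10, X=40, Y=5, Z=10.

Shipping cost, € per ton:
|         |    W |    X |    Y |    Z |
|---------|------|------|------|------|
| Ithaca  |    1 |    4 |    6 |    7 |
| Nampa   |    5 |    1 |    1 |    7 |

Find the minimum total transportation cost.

An optimal shipping plan:
  Ithaca->W: 10 tons
  Ithaca->Z: 10 tons
  Nampa->X: 40 tons
  Nampa->Y: 5 tons
Total cost = €125.

125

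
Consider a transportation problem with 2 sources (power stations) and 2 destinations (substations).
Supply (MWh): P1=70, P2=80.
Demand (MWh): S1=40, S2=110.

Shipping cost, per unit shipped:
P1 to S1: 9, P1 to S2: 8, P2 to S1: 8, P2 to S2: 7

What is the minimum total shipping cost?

1160

An optimal shipping plan:
  P1 to S2: 70 × 8 = 560
  P2 to S1: 40 × 8 = 320
  P2 to S2: 40 × 7 = 280
Total = 560 + 320 + 280 = 1160.
(Supply check: P1 ships 70; P2 ships 80.)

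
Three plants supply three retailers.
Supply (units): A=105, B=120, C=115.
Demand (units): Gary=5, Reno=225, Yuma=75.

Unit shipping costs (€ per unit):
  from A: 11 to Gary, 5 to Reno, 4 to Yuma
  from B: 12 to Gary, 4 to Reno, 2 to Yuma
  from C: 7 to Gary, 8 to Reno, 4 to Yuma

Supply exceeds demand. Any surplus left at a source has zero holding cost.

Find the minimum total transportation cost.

1340

One minimum-cost allocation:
  A→Reno: 105 × €5 = €525
  B→Reno: 120 × €4 = €480
  C→Gary: 5 × €7 = €35
  C→Yuma: 75 × €4 = €300
Total = 525 + 480 + 35 + 300 = €1340.
(Supply check: A ships 105; B ships 120; C ships 80.)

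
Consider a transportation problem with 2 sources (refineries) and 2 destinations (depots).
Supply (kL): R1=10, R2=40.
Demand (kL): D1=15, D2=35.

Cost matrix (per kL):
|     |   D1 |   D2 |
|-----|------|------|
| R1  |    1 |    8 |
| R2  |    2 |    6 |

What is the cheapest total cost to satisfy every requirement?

230

A cheapest plan:
  R1–D1: 10 kL
  R2–D1: 5 kL
  R2–D2: 35 kL
Total cost = 230.
(Supply check: R1 ships 10; R2 ships 40.)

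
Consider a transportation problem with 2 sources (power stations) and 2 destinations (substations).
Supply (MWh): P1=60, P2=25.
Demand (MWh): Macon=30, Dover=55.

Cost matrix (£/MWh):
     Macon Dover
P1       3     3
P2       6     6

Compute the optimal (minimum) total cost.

330

Optimal allocation:
  P1–Macon: 5 MWh
  P1–Dover: 55 MWh
  P2–Macon: 25 MWh
Total cost = £330.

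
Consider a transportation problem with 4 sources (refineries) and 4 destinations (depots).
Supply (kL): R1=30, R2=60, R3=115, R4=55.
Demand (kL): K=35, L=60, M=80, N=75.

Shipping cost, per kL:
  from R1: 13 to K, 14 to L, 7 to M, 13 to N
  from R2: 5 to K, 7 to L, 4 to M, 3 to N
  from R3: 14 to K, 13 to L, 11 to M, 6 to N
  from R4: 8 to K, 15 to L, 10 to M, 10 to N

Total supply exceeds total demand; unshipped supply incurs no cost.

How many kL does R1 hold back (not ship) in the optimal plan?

An optimal plan:
  R1→M: 30 × 7 = 210
  R2→L: 30 × 7 = 210
  R2→M: 30 × 4 = 120
  R3→L: 30 × 13 = 390
  R3→N: 75 × 6 = 450
  R4→K: 35 × 8 = 280
  R4→M: 20 × 10 = 200
Total cost = 1860.
R1 ships 30 of its 30, leaving 0.

0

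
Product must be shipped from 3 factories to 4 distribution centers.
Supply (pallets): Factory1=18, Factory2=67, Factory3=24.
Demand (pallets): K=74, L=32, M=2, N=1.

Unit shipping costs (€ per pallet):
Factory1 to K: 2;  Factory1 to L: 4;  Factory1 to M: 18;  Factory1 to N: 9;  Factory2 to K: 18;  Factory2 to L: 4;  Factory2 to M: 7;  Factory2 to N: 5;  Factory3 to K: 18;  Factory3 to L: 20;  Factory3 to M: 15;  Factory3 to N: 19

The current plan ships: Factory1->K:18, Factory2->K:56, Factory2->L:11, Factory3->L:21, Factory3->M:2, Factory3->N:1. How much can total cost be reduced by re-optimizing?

366

Current plan cost = 18·2 + 56·18 + 11·4 + 21·20 + 2·15 + 1·19 = €1557.
Optimal plan:
  Factory1 to K: 18 × €2 = €36
  Factory2 to K: 32 × €18 = €576
  Factory2 to L: 32 × €4 = €128
  Factory2 to M: 2 × €7 = €14
  Factory2 to N: 1 × €5 = €5
  Factory3 to K: 24 × €18 = €432
Optimal cost = €1191.
Saving = 1557 − 1191 = €366.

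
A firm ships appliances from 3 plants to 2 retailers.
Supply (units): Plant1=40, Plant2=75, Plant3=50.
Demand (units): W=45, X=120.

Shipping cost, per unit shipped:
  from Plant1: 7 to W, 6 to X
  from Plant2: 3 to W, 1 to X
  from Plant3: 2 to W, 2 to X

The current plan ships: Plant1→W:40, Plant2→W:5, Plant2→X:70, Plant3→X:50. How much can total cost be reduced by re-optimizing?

Current plan cost = 40·7 + 5·3 + 70·1 + 50·2 = 465.
Optimal plan:
  Plant1→X: 40 × 6 = 240
  Plant2→X: 75 × 1 = 75
  Plant3→W: 45 × 2 = 90
  Plant3→X: 5 × 2 = 10
Optimal cost = 415.
Saving = 465 − 415 = 50.

50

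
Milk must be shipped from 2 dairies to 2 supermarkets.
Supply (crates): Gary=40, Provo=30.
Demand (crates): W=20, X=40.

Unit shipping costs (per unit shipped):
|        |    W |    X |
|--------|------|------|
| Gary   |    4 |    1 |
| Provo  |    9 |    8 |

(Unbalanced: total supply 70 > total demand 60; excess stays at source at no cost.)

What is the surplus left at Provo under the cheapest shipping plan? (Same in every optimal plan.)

10

An optimal plan:
  Gary to X: 40 × 1 = 40
  Provo to W: 20 × 9 = 180
Total cost = 220.
Provo ships 20 of its 30, leaving 10.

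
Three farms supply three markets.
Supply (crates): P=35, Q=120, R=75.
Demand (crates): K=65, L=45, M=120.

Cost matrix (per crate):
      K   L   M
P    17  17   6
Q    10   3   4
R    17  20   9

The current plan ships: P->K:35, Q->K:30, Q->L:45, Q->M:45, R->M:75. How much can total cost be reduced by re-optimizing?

175

Current plan cost = 35·17 + 30·10 + 45·3 + 45·4 + 75·9 = 1885.
Optimal plan:
  P→M: 35 crates
  Q→K: 65 crates
  Q→L: 45 crates
  Q→M: 10 crates
  R→M: 75 crates
Optimal cost = 1710.
Saving = 1885 − 1710 = 175.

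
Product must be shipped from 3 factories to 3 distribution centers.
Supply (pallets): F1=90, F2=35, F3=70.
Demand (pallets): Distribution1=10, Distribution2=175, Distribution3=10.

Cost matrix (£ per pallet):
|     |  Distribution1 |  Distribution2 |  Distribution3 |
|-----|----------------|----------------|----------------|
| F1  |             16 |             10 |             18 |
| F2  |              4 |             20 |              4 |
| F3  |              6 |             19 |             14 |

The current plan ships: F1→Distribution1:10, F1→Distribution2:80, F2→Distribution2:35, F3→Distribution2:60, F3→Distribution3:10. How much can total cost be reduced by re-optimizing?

330

Current plan cost = 10·16 + 80·10 + 35·20 + 60·19 + 10·14 = £2940.
Optimal plan:
  F1→Distribution2: 90 × £10 = £900
  F2→Distribution1: 10 × £4 = £40
  F2→Distribution2: 15 × £20 = £300
  F2→Distribution3: 10 × £4 = £40
  F3→Distribution2: 70 × £19 = £1330
Optimal cost = £2610.
Saving = 2940 − 2610 = £330.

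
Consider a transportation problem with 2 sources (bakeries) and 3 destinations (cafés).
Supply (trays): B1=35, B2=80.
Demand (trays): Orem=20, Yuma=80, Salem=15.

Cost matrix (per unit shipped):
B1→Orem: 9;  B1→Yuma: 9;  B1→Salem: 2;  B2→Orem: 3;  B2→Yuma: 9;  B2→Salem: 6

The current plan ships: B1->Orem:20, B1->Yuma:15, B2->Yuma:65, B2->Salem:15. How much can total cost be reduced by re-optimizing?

180

Current plan cost = 20·9 + 15·9 + 65·9 + 15·6 = 990.
Optimal plan:
  B1 to Yuma: 20 × 9 = 180
  B1 to Salem: 15 × 2 = 30
  B2 to Orem: 20 × 3 = 60
  B2 to Yuma: 60 × 9 = 540
Optimal cost = 810.
Saving = 990 − 810 = 180.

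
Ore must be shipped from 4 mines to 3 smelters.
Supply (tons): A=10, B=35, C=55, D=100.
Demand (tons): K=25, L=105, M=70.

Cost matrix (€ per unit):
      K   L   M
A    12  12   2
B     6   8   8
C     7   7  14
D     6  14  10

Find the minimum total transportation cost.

An optimal shipping plan:
  A to M: 10 tons
  B to L: 35 tons
  C to L: 55 tons
  D to K: 25 tons
  D to L: 15 tons
  D to M: 60 tons
Total cost = €1645.

1645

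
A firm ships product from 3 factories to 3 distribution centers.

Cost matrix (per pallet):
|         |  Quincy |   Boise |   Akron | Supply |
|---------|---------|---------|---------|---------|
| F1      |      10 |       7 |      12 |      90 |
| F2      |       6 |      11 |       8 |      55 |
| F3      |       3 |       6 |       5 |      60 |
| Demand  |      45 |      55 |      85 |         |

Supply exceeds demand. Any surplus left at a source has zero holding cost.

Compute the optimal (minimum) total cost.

1215

One minimum-cost allocation:
  F1->Boise: 55 × 7 = 385
  F1->Akron: 15 × 12 = 180
  F2->Quincy: 45 × 6 = 270
  F2->Akron: 10 × 8 = 80
  F3->Akron: 60 × 5 = 300
Total = 385 + 180 + 270 + 80 + 300 = 1215.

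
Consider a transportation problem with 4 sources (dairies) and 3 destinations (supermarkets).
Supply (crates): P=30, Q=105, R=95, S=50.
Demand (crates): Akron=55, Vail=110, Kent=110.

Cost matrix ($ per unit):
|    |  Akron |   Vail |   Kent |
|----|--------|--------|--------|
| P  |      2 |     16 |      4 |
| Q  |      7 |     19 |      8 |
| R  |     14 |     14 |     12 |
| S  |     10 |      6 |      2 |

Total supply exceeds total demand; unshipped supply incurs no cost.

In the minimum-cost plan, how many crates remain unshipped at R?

Minimum-cost shipments:
  P->Akron: 30 × $2 = $60
  Q->Akron: 25 × $7 = $175
  Q->Kent: 80 × $8 = $640
  R->Vail: 90 × $14 = $1260
  S->Vail: 20 × $6 = $120
  S->Kent: 30 × $2 = $60
Total cost = $2315.
R ships 90 of its 95, leaving 5.

5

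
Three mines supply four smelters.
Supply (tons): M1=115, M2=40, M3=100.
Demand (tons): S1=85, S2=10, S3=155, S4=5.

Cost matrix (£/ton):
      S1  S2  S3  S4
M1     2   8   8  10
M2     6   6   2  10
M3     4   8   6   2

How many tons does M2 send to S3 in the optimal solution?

The minimum-cost plan:
  M1 to S1: 85 tons
  M1 to S2: 10 tons
  M1 to S3: 20 tons
  M2 to S3: 40 tons
  M3 to S3: 95 tons
  M3 to S4: 5 tons
Total cost = £1070.
So M2→S3 carries 40 tons.

40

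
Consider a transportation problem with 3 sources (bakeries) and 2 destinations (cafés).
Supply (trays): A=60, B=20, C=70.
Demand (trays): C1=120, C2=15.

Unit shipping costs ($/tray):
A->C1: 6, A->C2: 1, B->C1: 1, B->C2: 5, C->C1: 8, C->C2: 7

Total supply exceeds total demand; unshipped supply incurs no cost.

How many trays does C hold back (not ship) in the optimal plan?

15

An optimal plan:
  A to C1: 45 × $6 = $270
  A to C2: 15 × $1 = $15
  B to C1: 20 × $1 = $20
  C to C1: 55 × $8 = $440
Total cost = $745.
C ships 55 of its 70, leaving 15.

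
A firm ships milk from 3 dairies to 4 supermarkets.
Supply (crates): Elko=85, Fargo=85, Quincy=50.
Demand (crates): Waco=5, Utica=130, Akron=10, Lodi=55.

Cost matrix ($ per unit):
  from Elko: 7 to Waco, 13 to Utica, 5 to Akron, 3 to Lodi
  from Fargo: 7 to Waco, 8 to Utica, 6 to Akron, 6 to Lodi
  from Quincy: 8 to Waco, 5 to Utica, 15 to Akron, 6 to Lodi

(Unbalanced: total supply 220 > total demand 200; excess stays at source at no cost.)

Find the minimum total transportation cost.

1140

An optimal shipping plan:
  Elko–Akron: 10 × $5 = $50
  Elko–Lodi: 55 × $3 = $165
  Fargo–Waco: 5 × $7 = $35
  Fargo–Utica: 80 × $8 = $640
  Quincy–Utica: 50 × $5 = $250
Total = 50 + 165 + 35 + 640 + 250 = $1140.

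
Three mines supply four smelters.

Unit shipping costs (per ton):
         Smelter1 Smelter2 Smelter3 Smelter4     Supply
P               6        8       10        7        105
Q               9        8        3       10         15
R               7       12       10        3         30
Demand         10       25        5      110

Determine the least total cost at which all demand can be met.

A cheapest plan:
  P->Smelter1: 10 × 6 = 60
  P->Smelter2: 15 × 8 = 120
  P->Smelter4: 80 × 7 = 560
  Q->Smelter2: 10 × 8 = 80
  Q->Smelter3: 5 × 3 = 15
  R->Smelter4: 30 × 3 = 90
Total = 60 + 120 + 560 + 80 + 15 + 90 = 925.
(Supply check: P ships 105; Q ships 15; R ships 30.)

925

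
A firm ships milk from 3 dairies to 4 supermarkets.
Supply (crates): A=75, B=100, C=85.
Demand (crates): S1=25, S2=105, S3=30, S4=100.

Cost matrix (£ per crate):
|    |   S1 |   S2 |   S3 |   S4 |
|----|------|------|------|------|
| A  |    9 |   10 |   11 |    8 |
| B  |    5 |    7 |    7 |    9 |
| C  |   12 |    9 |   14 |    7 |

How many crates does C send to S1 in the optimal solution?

Optimal shipments:
  A–S2: 60 × £10 = £600
  A–S4: 15 × £8 = £120
  B–S1: 25 × £5 = £125
  B–S2: 45 × £7 = £315
  B–S3: 30 × £7 = £210
  C–S4: 85 × £7 = £595
Total cost = £1965.
The route C→S1 is not used.

0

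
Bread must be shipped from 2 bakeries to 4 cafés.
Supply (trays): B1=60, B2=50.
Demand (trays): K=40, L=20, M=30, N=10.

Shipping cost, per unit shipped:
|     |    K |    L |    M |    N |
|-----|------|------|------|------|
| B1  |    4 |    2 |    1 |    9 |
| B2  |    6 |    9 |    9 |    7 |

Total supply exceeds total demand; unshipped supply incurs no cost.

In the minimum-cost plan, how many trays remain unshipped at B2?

Minimum-cost shipments:
  B1 to K: 10 trays
  B1 to L: 20 trays
  B1 to M: 30 trays
  B2 to K: 30 trays
  B2 to N: 10 trays
Total cost = 360.
B2 ships 40 of its 50, leaving 10.

10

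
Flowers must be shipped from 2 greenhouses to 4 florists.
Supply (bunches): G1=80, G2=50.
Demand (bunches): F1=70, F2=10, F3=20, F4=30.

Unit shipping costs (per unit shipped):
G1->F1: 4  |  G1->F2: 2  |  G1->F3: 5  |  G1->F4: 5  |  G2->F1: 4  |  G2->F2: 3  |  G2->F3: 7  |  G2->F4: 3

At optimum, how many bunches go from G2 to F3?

Solving gives:
  G1–F1: 50 bunches
  G1–F2: 10 bunches
  G1–F3: 20 bunches
  G2–F1: 20 bunches
  G2–F4: 30 bunches
Total cost = 490.
The route G2→F3 is not used.

0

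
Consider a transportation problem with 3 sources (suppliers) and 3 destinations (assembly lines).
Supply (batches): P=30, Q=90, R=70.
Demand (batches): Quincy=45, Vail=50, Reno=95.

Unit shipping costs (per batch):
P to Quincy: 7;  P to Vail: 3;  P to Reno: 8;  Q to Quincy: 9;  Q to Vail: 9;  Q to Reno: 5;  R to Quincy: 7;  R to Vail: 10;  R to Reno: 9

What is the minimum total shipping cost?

1100

A cheapest plan:
  P→Vail: 30 × 3 = 90
  Q→Reno: 90 × 5 = 450
  R→Quincy: 45 × 7 = 315
  R→Vail: 20 × 10 = 200
  R→Reno: 5 × 9 = 45
Total = 90 + 450 + 315 + 200 + 45 = 1100.
(Supply check: P ships 30; Q ships 90; R ships 70.)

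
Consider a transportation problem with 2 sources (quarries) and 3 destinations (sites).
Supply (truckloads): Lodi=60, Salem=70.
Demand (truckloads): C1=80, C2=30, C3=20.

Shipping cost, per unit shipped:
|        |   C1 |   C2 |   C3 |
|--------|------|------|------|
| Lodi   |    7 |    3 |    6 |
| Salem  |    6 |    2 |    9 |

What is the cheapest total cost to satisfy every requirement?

700

Optimal allocation:
  Lodi→C1: 10 × 7 = 70
  Lodi→C2: 30 × 3 = 90
  Lodi→C3: 20 × 6 = 120
  Salem→C1: 70 × 6 = 420
Total = 70 + 90 + 120 + 420 = 700.
(Supply check: Lodi ships 60; Salem ships 70.)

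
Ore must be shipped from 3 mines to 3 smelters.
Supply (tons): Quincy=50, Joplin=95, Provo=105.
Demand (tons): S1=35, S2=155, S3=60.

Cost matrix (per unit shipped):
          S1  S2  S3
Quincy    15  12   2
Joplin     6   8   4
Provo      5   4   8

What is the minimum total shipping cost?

Optimal allocation:
  Quincy→S3: 50 × 2 = 100
  Joplin→S1: 35 × 6 = 210
  Joplin→S2: 50 × 8 = 400
  Joplin→S3: 10 × 4 = 40
  Provo→S2: 105 × 4 = 420
Total = 100 + 210 + 400 + 40 + 420 = 1170.

1170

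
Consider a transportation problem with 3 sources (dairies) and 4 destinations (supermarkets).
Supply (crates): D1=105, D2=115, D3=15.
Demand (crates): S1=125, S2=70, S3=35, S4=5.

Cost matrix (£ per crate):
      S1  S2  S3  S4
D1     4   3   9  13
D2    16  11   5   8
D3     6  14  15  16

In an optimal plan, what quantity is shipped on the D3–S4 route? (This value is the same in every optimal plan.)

The minimum-cost plan:
  D1–S1: 105 crates
  D2–S1: 5 crates
  D2–S2: 70 crates
  D2–S3: 35 crates
  D2–S4: 5 crates
  D3–S1: 15 crates
Total cost = £1575.
The route D3→S4 is not used.

0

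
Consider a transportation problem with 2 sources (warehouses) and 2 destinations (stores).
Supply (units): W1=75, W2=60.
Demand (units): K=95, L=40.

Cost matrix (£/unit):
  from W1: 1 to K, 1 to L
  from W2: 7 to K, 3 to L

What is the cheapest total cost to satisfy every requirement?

An optimal shipping plan:
  W1→K: 75 × £1 = £75
  W2→K: 20 × £7 = £140
  W2→L: 40 × £3 = £120
Total = 75 + 140 + 120 = £335.

335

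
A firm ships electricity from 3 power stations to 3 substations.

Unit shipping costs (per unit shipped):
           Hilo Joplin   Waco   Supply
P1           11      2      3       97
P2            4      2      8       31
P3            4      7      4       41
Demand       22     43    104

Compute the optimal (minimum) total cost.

A cheapest plan:
  P1->Joplin: 12 × 2 = 24
  P1->Waco: 85 × 3 = 255
  P2->Joplin: 31 × 2 = 62
  P3->Hilo: 22 × 4 = 88
  P3->Waco: 19 × 4 = 76
Total = 24 + 255 + 62 + 88 + 76 = 505.
(Supply check: P1 ships 97; P2 ships 31; P3 ships 41.)

505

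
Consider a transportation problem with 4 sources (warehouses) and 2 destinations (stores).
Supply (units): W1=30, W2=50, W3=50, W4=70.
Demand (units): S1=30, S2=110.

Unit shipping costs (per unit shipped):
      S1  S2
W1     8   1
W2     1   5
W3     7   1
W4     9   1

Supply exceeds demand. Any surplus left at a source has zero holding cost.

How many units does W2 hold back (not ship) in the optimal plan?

An optimal plan:
  W1→S2: 30 × 1 = 30
  W2→S1: 30 × 1 = 30
  W3→S2: 50 × 1 = 50
  W4→S2: 30 × 1 = 30
Total cost = 140.
W2 ships 30 of its 50, leaving 20.

20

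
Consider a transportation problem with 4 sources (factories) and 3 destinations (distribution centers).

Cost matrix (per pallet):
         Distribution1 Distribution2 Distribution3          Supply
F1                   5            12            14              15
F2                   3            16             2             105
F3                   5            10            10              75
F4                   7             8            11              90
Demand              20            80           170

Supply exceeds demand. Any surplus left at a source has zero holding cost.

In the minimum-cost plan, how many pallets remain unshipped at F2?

Minimum-cost shipments:
  F1–Distribution1: 10 × 5 = 50
  F2–Distribution3: 105 × 2 = 210
  F3–Distribution1: 10 × 5 = 50
  F3–Distribution3: 65 × 10 = 650
  F4–Distribution2: 80 × 8 = 640
Total cost = 1600.
F2 ships 105 of its 105, leaving 0.

0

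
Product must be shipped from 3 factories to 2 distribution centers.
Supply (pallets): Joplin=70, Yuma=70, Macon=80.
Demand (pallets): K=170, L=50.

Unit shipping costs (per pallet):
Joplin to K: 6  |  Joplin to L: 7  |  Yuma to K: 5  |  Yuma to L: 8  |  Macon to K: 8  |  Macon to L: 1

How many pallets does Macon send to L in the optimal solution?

50

Optimal shipments:
  Joplin to K: 70 × 6 = 420
  Yuma to K: 70 × 5 = 350
  Macon to K: 30 × 8 = 240
  Macon to L: 50 × 1 = 50
Total cost = 1060.
So Macon→L carries 50 pallets.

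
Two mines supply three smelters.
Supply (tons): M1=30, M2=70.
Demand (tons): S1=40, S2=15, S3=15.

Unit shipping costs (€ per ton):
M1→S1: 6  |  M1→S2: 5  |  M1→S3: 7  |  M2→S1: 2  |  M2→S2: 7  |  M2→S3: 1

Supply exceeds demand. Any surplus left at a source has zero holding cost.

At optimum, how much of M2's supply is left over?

Minimum-cost shipments:
  M1->S2: 15 tons
  M2->S1: 40 tons
  M2->S3: 15 tons
Total cost = €170.
M2 ships 55 of its 70, leaving 15.

15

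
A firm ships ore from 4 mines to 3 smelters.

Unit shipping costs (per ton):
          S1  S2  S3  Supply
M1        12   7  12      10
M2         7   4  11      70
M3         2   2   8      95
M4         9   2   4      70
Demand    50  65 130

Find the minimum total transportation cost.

Optimal allocation:
  M1→S3: 10 × 12 = 120
  M2→S2: 65 × 4 = 260
  M2→S3: 5 × 11 = 55
  M3→S1: 50 × 2 = 100
  M3→S3: 45 × 8 = 360
  M4→S3: 70 × 4 = 280
Total = 120 + 260 + 55 + 100 + 360 + 280 = 1175.

1175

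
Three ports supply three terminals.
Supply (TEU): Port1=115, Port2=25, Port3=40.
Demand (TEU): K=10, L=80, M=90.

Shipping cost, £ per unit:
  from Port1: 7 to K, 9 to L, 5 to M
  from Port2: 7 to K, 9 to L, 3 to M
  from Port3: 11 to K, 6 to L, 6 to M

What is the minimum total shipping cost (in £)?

1070

An optimal shipping plan:
  Port1–K: 10 TEU
  Port1–L: 40 TEU
  Port1–M: 65 TEU
  Port2–M: 25 TEU
  Port3–L: 40 TEU
Total cost = £1070.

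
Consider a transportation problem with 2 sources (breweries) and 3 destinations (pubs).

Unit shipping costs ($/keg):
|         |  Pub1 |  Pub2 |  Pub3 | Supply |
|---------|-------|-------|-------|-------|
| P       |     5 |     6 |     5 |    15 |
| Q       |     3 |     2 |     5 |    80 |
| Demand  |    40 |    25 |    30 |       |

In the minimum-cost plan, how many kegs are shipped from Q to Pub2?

25

The minimum-cost plan:
  P–Pub3: 15 × $5 = $75
  Q–Pub1: 40 × $3 = $120
  Q–Pub2: 25 × $2 = $50
  Q–Pub3: 15 × $5 = $75
Total cost = $320.
So Q→Pub2 carries 25 kegs.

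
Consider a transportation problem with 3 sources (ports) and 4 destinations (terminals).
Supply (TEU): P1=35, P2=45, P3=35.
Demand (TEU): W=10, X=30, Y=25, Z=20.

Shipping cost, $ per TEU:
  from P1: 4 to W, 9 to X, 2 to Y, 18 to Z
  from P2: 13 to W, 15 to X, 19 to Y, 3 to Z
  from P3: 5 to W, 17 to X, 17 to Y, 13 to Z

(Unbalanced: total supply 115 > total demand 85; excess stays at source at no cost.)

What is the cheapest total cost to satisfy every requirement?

An optimal shipping plan:
  P1→X: 10 × $9 = $90
  P1→Y: 25 × $2 = $50
  P2→X: 20 × $15 = $300
  P2→Z: 20 × $3 = $60
  P3→W: 10 × $5 = $50
Total = 90 + 50 + 300 + 60 + 50 = $550.

550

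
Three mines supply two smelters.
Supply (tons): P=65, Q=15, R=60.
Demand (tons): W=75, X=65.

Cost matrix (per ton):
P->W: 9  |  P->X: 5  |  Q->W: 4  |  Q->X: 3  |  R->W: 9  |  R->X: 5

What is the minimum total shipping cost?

925

An optimal shipping plan:
  P to W: 60 tons
  P to X: 5 tons
  Q to W: 15 tons
  R to X: 60 tons
Total cost = 925.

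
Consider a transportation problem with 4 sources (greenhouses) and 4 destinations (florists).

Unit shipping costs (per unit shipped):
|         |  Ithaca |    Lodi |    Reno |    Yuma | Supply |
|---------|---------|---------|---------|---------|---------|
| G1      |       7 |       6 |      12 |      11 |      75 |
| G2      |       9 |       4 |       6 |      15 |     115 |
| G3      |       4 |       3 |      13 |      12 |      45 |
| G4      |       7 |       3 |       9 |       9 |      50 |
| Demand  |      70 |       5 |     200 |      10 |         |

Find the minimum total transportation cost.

Optimal allocation:
  G1->Ithaca: 25 bunches
  G1->Lodi: 5 bunches
  G1->Reno: 35 bunches
  G1->Yuma: 10 bunches
  G2->Reno: 115 bunches
  G3->Ithaca: 45 bunches
  G4->Reno: 50 bunches
Total cost = 2055.

2055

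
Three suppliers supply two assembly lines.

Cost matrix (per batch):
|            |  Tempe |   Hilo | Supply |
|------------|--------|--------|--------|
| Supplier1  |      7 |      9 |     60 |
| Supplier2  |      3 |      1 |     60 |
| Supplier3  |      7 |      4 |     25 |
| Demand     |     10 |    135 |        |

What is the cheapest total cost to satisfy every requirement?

An optimal shipping plan:
  Supplier1 to Tempe: 10 × 7 = 70
  Supplier1 to Hilo: 50 × 9 = 450
  Supplier2 to Hilo: 60 × 1 = 60
  Supplier3 to Hilo: 25 × 4 = 100
Total = 70 + 450 + 60 + 100 = 680.
(Supply check: Supplier1 ships 60; Supplier2 ships 60; Supplier3 ships 25.)

680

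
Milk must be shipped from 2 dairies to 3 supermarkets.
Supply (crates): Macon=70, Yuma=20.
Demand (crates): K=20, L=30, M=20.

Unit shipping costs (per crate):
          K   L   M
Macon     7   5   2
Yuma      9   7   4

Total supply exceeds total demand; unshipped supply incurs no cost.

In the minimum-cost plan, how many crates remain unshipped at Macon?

0

Minimum-cost shipments:
  Macon->K: 20 crates
  Macon->L: 30 crates
  Macon->M: 20 crates
Total cost = 330.
Macon ships 70 of its 70, leaving 0.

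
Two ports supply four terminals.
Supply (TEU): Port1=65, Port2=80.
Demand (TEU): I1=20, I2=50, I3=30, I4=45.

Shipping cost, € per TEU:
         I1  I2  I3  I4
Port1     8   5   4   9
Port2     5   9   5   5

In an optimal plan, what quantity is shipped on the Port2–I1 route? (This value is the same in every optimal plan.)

20

Optimal shipments:
  Port1->I2: 50 TEU
  Port1->I3: 15 TEU
  Port2->I1: 20 TEU
  Port2->I3: 15 TEU
  Port2->I4: 45 TEU
Total cost = €710.
So Port2→I1 carries 20 TEU.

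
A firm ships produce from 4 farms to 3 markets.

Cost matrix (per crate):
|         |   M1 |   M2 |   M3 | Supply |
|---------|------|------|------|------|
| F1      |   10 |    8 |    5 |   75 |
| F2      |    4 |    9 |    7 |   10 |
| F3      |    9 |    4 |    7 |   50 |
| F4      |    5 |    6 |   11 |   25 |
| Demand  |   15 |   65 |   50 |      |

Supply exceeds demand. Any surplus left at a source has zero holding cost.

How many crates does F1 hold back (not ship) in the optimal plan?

An optimal plan:
  F1–M3: 50 × 5 = 250
  F2–M1: 10 × 4 = 40
  F3–M2: 50 × 4 = 200
  F4–M1: 5 × 5 = 25
  F4–M2: 15 × 6 = 90
Total cost = 605.
F1 ships 50 of its 75, leaving 25.

25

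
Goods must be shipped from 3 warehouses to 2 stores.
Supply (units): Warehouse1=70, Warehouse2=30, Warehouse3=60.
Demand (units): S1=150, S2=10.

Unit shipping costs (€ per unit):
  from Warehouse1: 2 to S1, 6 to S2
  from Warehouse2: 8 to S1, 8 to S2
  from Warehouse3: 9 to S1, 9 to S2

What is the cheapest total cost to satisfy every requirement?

One minimum-cost allocation:
  Warehouse1→S1: 70 units
  Warehouse2→S1: 30 units
  Warehouse3→S1: 50 units
  Warehouse3→S2: 10 units
Total cost = €920.
(Supply check: Warehouse1 ships 70; Warehouse2 ships 30; Warehouse3 ships 60.)

920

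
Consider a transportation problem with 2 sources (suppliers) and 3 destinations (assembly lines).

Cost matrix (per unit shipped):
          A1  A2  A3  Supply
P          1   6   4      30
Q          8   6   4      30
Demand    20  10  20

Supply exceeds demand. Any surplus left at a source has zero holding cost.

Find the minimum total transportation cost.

A cheapest plan:
  P→A1: 20 × 1 = 20
  P→A2: 10 × 6 = 60
  Q→A3: 20 × 4 = 80
Total = 20 + 60 + 80 = 160.
(Supply check: P ships 30; Q ships 20.)

160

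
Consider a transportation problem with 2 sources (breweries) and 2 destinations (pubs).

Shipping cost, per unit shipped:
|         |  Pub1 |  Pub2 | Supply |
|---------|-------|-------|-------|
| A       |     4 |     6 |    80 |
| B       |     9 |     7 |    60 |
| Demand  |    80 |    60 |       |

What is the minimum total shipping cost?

740

An optimal shipping plan:
  A–Pub1: 80 × 4 = 320
  B–Pub2: 60 × 7 = 420
Total = 320 + 420 = 740.
(Supply check: A ships 80; B ships 60.)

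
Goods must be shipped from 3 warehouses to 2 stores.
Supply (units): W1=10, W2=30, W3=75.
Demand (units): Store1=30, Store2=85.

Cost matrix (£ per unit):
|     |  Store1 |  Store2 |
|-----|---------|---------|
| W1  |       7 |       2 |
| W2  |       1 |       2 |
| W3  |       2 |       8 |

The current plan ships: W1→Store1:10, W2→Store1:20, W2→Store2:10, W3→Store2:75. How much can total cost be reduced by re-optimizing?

210

Current plan cost = 10·7 + 20·1 + 10·2 + 75·8 = £710.
Optimal plan:
  W1 to Store2: 10 units
  W2 to Store2: 30 units
  W3 to Store1: 30 units
  W3 to Store2: 45 units
Optimal cost = £500.
Saving = 710 − 500 = £210.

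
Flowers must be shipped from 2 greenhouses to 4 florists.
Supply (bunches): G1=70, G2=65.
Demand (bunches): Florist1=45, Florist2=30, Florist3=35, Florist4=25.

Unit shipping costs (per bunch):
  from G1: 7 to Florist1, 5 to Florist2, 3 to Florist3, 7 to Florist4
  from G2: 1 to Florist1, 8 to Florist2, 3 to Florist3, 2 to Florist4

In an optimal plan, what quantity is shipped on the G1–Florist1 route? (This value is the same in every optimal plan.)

0

Solving gives:
  G1→Florist2: 30 × 5 = 150
  G1→Florist3: 35 × 3 = 105
  G1→Florist4: 5 × 7 = 35
  G2→Florist1: 45 × 1 = 45
  G2→Florist4: 20 × 2 = 40
Total cost = 375.
The route G1→Florist1 is not used.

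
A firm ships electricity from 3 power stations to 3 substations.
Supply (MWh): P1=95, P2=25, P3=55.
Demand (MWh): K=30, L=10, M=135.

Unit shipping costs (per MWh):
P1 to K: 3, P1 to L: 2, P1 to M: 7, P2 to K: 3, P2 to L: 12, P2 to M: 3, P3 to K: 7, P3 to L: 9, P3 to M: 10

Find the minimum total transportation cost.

A cheapest plan:
  P1→K: 30 × 3 = 90
  P1→L: 10 × 2 = 20
  P1→M: 55 × 7 = 385
  P2→M: 25 × 3 = 75
  P3→M: 55 × 10 = 550
Total = 90 + 20 + 385 + 75 + 550 = 1120.
(Supply check: P1 ships 95; P2 ships 25; P3 ships 55.)

1120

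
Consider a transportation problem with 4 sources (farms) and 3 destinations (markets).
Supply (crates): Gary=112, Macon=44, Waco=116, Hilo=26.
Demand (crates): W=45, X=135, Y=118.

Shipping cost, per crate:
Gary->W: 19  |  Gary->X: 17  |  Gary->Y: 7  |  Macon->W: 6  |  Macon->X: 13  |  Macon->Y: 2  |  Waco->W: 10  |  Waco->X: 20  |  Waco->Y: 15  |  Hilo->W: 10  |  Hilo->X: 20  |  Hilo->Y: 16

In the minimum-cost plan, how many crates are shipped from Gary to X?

38

The minimum-cost plan:
  Gary to X: 38 × 17 = 646
  Gary to Y: 74 × 7 = 518
  Macon to Y: 44 × 2 = 88
  Waco to W: 45 × 10 = 450
  Waco to X: 71 × 20 = 1420
  Hilo to X: 26 × 20 = 520
Total cost = 3642.
So Gary→X carries 38 crates.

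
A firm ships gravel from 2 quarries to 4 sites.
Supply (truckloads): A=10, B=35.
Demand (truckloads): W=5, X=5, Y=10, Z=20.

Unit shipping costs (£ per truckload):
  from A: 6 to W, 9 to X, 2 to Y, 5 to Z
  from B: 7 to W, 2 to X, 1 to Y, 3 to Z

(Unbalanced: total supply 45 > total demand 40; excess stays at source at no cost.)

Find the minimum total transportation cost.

Optimal allocation:
  A→W: 5 × £6 = £30
  B→X: 5 × £2 = £10
  B→Y: 10 × £1 = £10
  B→Z: 20 × £3 = £60
Total = 30 + 10 + 10 + 60 = £110.

110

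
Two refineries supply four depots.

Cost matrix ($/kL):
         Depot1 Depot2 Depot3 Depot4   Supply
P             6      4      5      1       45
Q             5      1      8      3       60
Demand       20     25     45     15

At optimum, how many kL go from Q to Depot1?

Optimal shipments:
  P→Depot3: 45 kL
  Q→Depot1: 20 kL
  Q→Depot2: 25 kL
  Q→Depot4: 15 kL
Total cost = $395.
So Q→Depot1 carries 20 kL.

20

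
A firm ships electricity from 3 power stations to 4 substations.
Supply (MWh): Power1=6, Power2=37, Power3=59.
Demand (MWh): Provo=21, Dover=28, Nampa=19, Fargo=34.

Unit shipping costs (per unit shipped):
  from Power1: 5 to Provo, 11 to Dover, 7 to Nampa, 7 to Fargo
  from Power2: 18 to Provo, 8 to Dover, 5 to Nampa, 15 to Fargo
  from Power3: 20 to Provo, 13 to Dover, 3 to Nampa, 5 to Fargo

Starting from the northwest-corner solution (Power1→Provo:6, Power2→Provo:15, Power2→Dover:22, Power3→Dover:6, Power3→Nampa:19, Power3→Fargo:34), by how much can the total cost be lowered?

Current plan cost = 6·5 + 15·18 + 22·8 + 6·13 + 19·3 + 34·5 = 781.
Optimal plan:
  Power1->Provo: 6 MWh
  Power2->Provo: 9 MWh
  Power2->Dover: 28 MWh
  Power3->Provo: 6 MWh
  Power3->Nampa: 19 MWh
  Power3->Fargo: 34 MWh
Optimal cost = 763.
Saving = 781 − 763 = 18.

18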